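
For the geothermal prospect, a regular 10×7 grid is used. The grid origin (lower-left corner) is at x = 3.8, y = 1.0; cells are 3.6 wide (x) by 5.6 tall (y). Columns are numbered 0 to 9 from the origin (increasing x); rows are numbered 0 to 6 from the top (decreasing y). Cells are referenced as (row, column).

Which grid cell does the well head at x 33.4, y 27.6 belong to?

Column index: ⌊(33.4 − 3.8) / 3.6⌋ = ⌊8.222⌋ = 8
Row offset from origin: ⌊(27.6 − 1.0) / 5.6⌋ = ⌊4.750⌋ = 4 → row 2 (counted from top)

(2, 8)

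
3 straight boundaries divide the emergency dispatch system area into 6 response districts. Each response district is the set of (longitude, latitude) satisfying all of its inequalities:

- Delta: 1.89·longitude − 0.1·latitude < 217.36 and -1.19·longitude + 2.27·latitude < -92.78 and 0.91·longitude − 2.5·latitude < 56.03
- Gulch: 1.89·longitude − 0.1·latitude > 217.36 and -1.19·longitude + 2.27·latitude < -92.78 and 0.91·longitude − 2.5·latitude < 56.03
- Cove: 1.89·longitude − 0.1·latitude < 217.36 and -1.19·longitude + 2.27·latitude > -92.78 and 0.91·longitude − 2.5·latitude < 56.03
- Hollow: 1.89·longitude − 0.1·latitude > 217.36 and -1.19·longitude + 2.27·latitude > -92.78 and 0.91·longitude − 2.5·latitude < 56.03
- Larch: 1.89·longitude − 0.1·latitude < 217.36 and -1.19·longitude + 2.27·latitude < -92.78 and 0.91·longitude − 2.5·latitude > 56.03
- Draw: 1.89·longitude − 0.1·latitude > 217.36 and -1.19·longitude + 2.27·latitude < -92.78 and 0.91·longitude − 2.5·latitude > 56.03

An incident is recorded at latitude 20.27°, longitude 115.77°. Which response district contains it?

Cove

1.89·115.77 − 0.1·20.27 = 216.778, which is < 217.36
-1.19·115.77 + 2.27·20.27 = -91.753, which is > -92.78
0.91·115.77 − 2.5·20.27 = 54.676, which is < 56.03
This sign pattern matches Cove.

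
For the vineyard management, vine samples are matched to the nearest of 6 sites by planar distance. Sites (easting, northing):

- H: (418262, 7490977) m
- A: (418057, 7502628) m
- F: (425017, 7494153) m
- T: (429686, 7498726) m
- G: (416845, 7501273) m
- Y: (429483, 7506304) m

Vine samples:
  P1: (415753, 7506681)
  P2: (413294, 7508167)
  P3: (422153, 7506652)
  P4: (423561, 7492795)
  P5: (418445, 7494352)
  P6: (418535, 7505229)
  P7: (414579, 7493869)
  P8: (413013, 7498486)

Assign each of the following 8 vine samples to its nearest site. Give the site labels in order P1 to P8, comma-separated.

P1 → A (d²=21735225.00)
P2 → A (d²=53366690.00)
P3 → A (d²=32969792.00)
P4 → F (d²=3964100.00)
P5 → H (d²=11424114.00)
P6 → A (d²=6993685.00)
P7 → H (d²=21928153.00)
P8 → G (d²=22451593.00)

A, A, A, F, H, A, H, G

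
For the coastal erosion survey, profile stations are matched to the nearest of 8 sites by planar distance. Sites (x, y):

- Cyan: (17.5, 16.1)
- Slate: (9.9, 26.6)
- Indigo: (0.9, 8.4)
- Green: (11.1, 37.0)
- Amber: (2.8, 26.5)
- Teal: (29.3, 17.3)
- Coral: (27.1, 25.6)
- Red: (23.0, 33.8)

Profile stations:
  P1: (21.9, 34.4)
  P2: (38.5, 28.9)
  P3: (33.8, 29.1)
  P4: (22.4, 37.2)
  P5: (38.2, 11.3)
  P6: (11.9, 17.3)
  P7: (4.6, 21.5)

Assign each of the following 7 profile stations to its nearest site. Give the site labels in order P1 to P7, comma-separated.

P1 → Red (d²=1.57)
P2 → Coral (d²=140.85)
P3 → Coral (d²=57.14)
P4 → Red (d²=11.92)
P5 → Teal (d²=115.21)
P6 → Cyan (d²=32.80)
P7 → Amber (d²=28.24)

Red, Coral, Coral, Red, Teal, Cyan, Amber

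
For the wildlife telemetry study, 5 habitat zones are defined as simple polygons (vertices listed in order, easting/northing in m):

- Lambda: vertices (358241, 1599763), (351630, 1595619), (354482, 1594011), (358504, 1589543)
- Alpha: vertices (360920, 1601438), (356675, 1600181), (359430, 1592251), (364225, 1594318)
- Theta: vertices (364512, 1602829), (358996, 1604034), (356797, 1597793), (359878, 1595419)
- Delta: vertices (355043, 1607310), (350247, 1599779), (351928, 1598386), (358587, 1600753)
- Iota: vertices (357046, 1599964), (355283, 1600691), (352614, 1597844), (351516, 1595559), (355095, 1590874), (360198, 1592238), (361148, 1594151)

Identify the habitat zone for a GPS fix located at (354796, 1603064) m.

Delta

Cast a ray rightward from (354796, 1603064). For each polygon, the edges (by vertex number in listed order) whose endpoints lie on opposite sides of northing = 1603064, where each meets that height, and whether that is right or left of the point:
Lambda: no edge straddles that height → 0 crossings.
Alpha: no edge straddles that height → 0 crossings.
Theta: 1–2 at easting≈363436.3 (right), 2–3 at easting≈358654.2 (right) → 2 crossings.
Delta: 1–2 at easting≈352339.0 (left), 4–1 at easting≈357337.9 (right) → 1 crossing.
Iota: no edge straddles that height → 0 crossings.
Only Delta has an odd count, so the point is inside Delta.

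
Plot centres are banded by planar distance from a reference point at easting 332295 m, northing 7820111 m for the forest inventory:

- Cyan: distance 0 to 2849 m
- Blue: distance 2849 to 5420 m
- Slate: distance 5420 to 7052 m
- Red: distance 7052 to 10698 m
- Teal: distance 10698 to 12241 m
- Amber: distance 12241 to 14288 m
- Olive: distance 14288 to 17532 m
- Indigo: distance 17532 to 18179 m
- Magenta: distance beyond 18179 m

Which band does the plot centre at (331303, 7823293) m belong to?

Blue

Distance = √((331303−332295)² + (7823293−7820111)²) = √(984064.000 + 10125124.000) = 3333.045 m.
2849 ≤ 3333.045 < 5420 → Blue.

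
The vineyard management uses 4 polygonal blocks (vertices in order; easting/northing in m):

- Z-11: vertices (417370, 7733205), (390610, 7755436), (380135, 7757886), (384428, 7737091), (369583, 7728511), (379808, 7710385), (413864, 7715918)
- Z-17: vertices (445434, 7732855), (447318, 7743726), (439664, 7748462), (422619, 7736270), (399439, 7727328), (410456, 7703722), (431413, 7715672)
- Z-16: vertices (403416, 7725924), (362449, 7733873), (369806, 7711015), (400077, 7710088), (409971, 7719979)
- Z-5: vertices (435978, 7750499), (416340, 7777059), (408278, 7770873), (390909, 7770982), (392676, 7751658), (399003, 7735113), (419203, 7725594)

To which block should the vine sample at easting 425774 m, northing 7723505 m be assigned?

Z-17

Cast a ray rightward from (425774, 7723505). For each polygon, the edges (by vertex number in listed order) whose endpoints lie on opposite sides of northing = 7723505, where each meets that height, and whether that is right or left of the point:
Z-11: 5–6 at easting≈372406.9 (left), 7–1 at easting≈415402.7 (left) → 0 crossings.
Z-17: 5–6 at easting≈401223.2 (left), 7–1 at easting≈437804.6 (right) → 1 crossing.
Z-16: 2–3 at easting≈365786.0 (left), 5–1 at easting≈406083.2 (left) → 0 crossings.
Z-5: no edge straddles that height → 0 crossings.
Only Z-17 has an odd count, so the point is inside Z-17.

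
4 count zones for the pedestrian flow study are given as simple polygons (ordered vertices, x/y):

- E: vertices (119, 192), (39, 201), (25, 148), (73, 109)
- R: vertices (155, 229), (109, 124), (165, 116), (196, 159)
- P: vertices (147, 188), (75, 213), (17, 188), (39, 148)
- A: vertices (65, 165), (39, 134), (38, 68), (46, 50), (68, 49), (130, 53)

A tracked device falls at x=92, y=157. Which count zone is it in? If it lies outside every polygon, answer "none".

E

Cast a ray rightward from (92, 157). For each polygon, the edges (by vertex number in listed order) whose endpoints lie on opposite sides of y = 157, where each meets that height, and whether that is right or left of the point:
E: 2–3 at x≈27.4 (left), 4–1 at x≈99.6 (right) → 1 crossing.
R: 1–2 at x≈123.5 (right), 3–4 at x≈194.6 (right) → 2 crossings.
P: 3–4 at x≈34.0 (left), 4–1 at x≈63.3 (left) → 0 crossings.
A: 1–2 at x≈58.3 (left), 6–1 at x≈69.6 (left) → 0 crossings.
Only E has an odd count, so the point is inside E.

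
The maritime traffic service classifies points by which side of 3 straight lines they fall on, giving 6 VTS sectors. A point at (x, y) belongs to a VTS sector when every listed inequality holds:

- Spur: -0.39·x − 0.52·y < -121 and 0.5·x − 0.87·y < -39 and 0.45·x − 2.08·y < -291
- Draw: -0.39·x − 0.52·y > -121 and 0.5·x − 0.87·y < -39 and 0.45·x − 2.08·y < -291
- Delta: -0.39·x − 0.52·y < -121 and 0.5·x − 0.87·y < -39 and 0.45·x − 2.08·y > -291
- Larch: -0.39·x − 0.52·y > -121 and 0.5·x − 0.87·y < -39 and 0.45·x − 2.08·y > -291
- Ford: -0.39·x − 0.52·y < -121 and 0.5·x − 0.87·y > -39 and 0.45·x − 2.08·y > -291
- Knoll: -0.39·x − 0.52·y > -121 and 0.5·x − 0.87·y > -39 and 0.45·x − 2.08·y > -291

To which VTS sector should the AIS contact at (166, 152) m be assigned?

-0.39·166 − 0.52·152 = -143.780, which is < -121
0.5·166 − 0.87·152 = -49.240, which is < -39
0.45·166 − 2.08·152 = -241.460, which is > -291
This sign pattern matches Delta.

Delta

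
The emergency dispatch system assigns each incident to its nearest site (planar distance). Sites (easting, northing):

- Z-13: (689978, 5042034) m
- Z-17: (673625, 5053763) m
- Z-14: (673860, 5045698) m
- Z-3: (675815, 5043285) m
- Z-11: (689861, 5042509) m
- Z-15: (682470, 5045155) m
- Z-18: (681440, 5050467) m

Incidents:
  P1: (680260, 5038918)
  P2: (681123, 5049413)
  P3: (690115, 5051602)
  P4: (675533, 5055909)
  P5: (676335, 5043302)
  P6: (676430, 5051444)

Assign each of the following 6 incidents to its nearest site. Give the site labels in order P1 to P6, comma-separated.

P1 → Z-3 (d²=38828714.00)
P2 → Z-18 (d²=1211405.00)
P3 → Z-18 (d²=76543850.00)
P4 → Z-17 (d²=8245780.00)
P5 → Z-3 (d²=270689.00)
P6 → Z-17 (d²=13245786.00)

Z-3, Z-18, Z-18, Z-17, Z-3, Z-17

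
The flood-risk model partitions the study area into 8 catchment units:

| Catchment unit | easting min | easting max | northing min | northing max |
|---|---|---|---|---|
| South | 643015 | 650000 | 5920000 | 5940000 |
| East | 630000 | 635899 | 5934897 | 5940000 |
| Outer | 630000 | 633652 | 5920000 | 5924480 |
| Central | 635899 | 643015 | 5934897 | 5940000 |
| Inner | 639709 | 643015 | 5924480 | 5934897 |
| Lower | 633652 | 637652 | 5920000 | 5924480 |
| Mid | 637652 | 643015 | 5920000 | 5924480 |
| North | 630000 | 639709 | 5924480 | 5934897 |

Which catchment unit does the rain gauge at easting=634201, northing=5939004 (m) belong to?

East

The point has easting = 634201 and northing = 5939004.
Only East satisfies 630000 ≤ easting ≤ 635899 and 5934897 ≤ northing ≤ 5940000.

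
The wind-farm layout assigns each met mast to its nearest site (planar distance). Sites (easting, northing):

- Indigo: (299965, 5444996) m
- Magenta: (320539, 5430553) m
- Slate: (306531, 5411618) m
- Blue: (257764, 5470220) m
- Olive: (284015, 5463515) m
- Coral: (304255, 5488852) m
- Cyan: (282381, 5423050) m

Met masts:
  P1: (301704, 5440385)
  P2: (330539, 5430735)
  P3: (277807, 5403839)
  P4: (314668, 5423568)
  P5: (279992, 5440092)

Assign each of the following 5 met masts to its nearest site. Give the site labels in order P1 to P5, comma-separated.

P1 → Indigo (d²=24285442.00)
P2 → Magenta (d²=100033124.00)
P3 → Cyan (d²=389983997.00)
P4 → Magenta (d²=83258866.00)
P5 → Cyan (d²=296137085.00)

Indigo, Magenta, Cyan, Magenta, Cyan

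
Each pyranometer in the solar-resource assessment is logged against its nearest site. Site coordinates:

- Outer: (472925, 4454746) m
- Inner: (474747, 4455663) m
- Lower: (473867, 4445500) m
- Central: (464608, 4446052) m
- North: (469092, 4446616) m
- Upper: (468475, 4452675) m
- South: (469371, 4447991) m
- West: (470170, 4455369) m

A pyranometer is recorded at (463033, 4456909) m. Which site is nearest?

Upper

Squared distances to each site:
Outer: 102530233.000; Inner: 138770312.000; Lower: 247540837.000; Central: 120355074.000; North: 142657330.000; Upper: 47542120.000; South: 119700968.000; West: 53308369.000.
Minimum at Upper.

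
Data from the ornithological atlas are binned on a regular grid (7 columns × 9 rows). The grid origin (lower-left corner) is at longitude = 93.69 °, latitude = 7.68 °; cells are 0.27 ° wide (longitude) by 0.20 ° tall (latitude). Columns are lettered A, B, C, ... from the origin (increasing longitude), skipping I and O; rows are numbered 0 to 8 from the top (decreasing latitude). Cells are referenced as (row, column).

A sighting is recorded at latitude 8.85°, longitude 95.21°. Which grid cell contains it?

Column index: ⌊(95.21 − 93.69) / 0.27⌋ = ⌊5.630⌋ = 5 → column F
Row offset from origin: ⌊(8.85 − 7.68) / 0.20⌋ = ⌊5.850⌋ = 5 → row 3 (counted from top)

(3, F)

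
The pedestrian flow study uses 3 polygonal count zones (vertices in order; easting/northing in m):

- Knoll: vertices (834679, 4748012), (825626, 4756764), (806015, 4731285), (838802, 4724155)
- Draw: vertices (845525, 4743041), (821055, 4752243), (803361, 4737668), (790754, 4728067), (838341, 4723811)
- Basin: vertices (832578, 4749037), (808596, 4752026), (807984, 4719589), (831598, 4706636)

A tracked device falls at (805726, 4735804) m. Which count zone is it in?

Draw

Cast a ray rightward from (805726, 4735804). For each polygon, the edges (by vertex number in listed order) whose endpoints lie on opposite sides of northing = 4735804, where each meets that height, and whether that is right or left of the point:
Knoll: 2–3 at easting≈809493.2 (right), 4–1 at easting≈836788.8 (right) → 2 crossings.
Draw: 3–4 at easting≈800913.4 (left), 5–1 at easting≈842821.4 (right) → 1 crossing.
Basin: 2–3 at easting≈808289.9 (right), 4–1 at easting≈832272.2 (right) → 2 crossings.
Only Draw has an odd count, so the point is inside Draw.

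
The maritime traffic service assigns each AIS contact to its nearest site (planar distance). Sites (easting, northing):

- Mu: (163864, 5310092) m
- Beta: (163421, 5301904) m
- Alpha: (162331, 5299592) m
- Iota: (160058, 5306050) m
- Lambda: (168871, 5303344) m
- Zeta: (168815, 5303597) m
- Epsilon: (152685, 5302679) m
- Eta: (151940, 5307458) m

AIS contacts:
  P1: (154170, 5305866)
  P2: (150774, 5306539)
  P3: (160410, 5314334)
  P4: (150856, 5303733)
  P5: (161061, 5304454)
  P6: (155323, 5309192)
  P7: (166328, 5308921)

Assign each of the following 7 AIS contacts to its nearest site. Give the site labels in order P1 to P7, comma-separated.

Eta, Eta, Mu, Epsilon, Iota, Eta, Mu

P1 → Eta (d²=7507364.00)
P2 → Eta (d²=2204117.00)
P3 → Mu (d²=29924680.00)
P4 → Epsilon (d²=4456157.00)
P5 → Iota (d²=3553225.00)
P6 → Eta (d²=14451445.00)
P7 → Mu (d²=7442537.00)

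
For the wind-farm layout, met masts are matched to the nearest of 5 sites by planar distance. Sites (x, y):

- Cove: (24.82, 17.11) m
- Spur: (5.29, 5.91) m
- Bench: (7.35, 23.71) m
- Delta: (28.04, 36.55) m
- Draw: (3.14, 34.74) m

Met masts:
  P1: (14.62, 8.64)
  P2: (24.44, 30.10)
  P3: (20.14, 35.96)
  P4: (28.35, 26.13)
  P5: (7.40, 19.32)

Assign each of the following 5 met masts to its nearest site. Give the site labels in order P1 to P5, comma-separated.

P1 → Spur (d²=94.50)
P2 → Delta (d²=54.56)
P3 → Delta (d²=62.76)
P4 → Cove (d²=93.82)
P5 → Bench (d²=19.27)

Spur, Delta, Delta, Cove, Bench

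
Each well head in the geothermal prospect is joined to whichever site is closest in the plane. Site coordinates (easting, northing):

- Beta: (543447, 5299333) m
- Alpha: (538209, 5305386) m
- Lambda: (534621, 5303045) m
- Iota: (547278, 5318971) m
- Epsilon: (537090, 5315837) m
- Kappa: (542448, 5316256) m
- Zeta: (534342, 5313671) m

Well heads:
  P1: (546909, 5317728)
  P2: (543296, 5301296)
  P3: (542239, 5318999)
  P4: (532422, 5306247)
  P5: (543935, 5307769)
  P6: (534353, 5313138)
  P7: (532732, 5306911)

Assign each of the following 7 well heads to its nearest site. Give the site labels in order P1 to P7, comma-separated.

Iota, Beta, Kappa, Lambda, Alpha, Zeta, Lambda

P1 → Iota (d²=1681210.00)
P2 → Beta (d²=3876170.00)
P3 → Kappa (d²=7567730.00)
P4 → Lambda (d²=15088405.00)
P5 → Alpha (d²=38465765.00)
P6 → Zeta (d²=284210.00)
P7 → Lambda (d²=18514277.00)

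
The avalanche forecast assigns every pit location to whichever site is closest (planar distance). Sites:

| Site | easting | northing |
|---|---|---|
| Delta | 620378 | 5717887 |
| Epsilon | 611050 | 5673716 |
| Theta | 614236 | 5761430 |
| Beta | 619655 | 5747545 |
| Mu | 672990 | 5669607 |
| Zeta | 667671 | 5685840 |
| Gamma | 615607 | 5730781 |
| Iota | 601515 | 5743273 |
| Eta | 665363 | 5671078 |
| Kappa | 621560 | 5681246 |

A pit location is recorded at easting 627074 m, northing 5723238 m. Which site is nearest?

Squared distances to each site:
Delta: 73469617.000; Epsilon: 2709197060.000; Theta: 1623443108.000; Beta: 645871810.000; Mu: 4984563217.000; Zeta: 3046726813.000; Gamma: 188388938.000; Iota: 1054663706.000; Eta: 4186713121.000; Kappa: 1793732260.000.
Minimum at Delta.

Delta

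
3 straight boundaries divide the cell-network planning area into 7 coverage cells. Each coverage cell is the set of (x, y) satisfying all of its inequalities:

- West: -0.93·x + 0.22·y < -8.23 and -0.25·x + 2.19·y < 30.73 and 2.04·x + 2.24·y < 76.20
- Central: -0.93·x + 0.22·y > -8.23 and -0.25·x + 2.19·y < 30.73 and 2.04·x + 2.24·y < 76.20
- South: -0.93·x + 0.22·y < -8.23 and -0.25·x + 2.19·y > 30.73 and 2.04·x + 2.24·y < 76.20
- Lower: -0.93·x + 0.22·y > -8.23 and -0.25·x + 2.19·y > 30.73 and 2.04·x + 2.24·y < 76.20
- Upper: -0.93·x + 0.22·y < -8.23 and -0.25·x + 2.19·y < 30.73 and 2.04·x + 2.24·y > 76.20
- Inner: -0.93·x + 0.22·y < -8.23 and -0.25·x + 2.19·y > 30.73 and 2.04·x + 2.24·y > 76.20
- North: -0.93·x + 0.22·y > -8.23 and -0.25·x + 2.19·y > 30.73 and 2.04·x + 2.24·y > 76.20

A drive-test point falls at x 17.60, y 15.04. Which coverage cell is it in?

-0.93·17.60 + 0.22·15.04 = -13.059, which is < -8.23
-0.25·17.60 + 2.19·15.04 = 28.538, which is < 30.73
2.04·17.60 + 2.24·15.04 = 69.594, which is < 76.20
This sign pattern matches West.

West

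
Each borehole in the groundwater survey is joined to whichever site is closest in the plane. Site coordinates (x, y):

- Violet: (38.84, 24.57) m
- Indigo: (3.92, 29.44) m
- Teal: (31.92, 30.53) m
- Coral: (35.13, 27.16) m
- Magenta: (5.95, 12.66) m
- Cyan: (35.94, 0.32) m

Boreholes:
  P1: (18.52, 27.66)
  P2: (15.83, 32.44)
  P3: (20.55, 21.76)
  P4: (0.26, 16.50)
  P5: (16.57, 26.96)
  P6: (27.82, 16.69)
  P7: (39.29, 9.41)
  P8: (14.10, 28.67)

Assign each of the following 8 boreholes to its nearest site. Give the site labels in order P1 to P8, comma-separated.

Teal, Indigo, Teal, Magenta, Indigo, Coral, Cyan, Indigo

P1 → Teal (d²=187.80)
P2 → Indigo (d²=150.85)
P3 → Teal (d²=206.19)
P4 → Magenta (d²=47.12)
P5 → Indigo (d²=166.17)
P6 → Coral (d²=163.06)
P7 → Cyan (d²=93.85)
P8 → Indigo (d²=104.23)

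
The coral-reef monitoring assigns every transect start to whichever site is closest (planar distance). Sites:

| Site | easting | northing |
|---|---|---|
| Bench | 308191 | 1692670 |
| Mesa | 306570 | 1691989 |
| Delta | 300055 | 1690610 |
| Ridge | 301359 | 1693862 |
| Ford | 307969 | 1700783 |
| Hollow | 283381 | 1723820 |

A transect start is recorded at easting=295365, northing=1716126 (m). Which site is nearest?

Squared distances to each site:
Bench: 714690212.000; Mesa: 708146794.000; Delta: 673062356.000; Ridge: 531613732.000; Ford: 394268465.000; Hollow: 202813892.000.
Minimum at Hollow.

Hollow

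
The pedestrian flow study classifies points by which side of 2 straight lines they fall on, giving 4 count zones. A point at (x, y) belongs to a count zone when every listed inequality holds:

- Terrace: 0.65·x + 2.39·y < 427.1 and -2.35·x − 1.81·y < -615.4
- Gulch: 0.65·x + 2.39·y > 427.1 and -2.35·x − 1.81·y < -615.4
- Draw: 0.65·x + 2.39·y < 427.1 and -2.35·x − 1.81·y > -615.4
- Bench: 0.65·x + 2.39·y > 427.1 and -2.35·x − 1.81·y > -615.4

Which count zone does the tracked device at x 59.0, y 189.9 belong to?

Bench

0.65·59.0 + 2.39·189.9 = 492.211, which is > 427.1
-2.35·59.0 − 1.81·189.9 = -482.369, which is > -615.4
This sign pattern matches Bench.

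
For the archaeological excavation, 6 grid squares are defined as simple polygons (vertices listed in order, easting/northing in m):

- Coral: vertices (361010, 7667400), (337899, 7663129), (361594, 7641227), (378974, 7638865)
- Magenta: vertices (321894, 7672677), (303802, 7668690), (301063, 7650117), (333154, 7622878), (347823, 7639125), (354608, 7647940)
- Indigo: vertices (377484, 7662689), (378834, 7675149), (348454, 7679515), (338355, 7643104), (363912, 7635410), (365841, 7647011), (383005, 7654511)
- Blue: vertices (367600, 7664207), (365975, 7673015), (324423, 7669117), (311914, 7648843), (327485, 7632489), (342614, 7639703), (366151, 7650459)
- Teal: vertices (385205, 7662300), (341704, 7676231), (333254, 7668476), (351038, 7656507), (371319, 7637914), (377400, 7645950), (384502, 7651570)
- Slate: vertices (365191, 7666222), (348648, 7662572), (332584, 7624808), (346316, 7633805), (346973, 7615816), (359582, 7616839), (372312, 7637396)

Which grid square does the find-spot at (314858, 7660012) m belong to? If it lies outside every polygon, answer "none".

Cast a ray rightward from (314858, 7660012). For each polygon, the edges (by vertex number in listed order) whose endpoints lie on opposite sides of northing = 7660012, where each meets that height, and whether that is right or left of the point:
Coral: 2–3 at easting≈341271.2 (right), 4–1 at easting≈365661.1 (right) → 2 crossings.
Magenta: 2–3 at easting≈302522.2 (left), 6–1 at easting≈338643.1 (right) → 1 crossing.
Indigo: 3–4 at easting≈343044.6 (right), 7–1 at easting≈379291.3 (right) → 2 crossings.
Blue: 3–4 at easting≈318805.2 (right), 7–1 at easting≈367157.9 (right) → 2 crossings.
Teal: 3–4 at easting≈345830.1 (right), 7–1 at easting≈385055.1 (right) → 2 crossings.
Slate: 2–3 at easting≈347559.0 (right), 7–1 at easting≈366725.1 (right) → 2 crossings.
Only Magenta has an odd count, so the point is inside Magenta.

Magenta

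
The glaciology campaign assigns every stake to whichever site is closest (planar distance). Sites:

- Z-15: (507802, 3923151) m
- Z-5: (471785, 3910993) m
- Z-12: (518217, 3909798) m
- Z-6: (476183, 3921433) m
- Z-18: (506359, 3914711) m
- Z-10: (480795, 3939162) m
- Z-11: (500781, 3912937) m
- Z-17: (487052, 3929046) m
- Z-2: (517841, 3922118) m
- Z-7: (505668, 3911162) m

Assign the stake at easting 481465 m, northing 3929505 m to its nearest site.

Squared distances to each site:
Z-15: 734010885.000; Z-5: 436396544.000; Z-12: 1739075353.000; Z-6: 93056708.000; Z-18: 838573672.000; Z-10: 93706549.000; Z-11: 647606480.000; Z-17: 31425250.000; Z-2: 1377781145.000; Z-7: 922250858.000.
Minimum at Z-17.

Z-17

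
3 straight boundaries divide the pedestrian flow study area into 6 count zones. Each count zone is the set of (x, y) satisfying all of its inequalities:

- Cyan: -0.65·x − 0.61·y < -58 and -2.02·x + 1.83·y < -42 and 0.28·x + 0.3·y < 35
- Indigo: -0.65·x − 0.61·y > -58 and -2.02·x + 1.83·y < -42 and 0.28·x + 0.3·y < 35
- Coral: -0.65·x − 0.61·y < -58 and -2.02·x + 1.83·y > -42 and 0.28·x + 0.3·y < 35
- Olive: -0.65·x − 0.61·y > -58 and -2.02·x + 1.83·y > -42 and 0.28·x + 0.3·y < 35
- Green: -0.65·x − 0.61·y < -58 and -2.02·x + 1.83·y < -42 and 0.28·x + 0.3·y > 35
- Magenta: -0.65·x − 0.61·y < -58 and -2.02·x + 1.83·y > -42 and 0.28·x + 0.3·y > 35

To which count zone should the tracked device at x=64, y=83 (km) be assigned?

Magenta

-0.65·64 − 0.61·83 = -92.230, which is < -58
-2.02·64 + 1.83·83 = 22.610, which is > -42
0.28·64 + 0.3·83 = 42.820, which is > 35
This sign pattern matches Magenta.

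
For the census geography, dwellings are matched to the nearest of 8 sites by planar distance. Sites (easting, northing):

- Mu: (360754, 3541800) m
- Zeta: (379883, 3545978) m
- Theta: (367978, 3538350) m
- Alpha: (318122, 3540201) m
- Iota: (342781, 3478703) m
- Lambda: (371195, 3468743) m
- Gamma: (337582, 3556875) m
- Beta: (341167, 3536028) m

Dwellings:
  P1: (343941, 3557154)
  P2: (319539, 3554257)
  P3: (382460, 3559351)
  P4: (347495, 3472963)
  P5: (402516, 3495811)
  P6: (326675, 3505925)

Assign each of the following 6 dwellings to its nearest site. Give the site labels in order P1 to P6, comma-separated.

Gamma, Alpha, Zeta, Iota, Lambda, Iota

P1 → Gamma (d²=40514722.00)
P2 → Alpha (d²=199579025.00)
P3 → Zeta (d²=185478058.00)
P4 → Iota (d²=55169396.00)
P5 → Lambda (d²=1713681665.00)
P6 → Iota (d²=1000440520.00)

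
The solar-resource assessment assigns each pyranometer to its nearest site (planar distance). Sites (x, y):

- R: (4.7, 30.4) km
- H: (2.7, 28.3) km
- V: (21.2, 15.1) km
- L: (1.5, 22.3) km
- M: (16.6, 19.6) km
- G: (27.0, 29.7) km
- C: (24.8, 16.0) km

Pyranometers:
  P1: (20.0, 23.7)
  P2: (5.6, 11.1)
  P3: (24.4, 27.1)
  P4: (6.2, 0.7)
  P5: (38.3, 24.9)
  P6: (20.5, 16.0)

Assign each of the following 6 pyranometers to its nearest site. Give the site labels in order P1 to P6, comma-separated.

P1 → M (d²=28.37)
P2 → L (d²=142.25)
P3 → G (d²=13.52)
P4 → V (d²=432.36)
P5 → G (d²=150.73)
P6 → V (d²=1.30)

M, L, G, V, G, V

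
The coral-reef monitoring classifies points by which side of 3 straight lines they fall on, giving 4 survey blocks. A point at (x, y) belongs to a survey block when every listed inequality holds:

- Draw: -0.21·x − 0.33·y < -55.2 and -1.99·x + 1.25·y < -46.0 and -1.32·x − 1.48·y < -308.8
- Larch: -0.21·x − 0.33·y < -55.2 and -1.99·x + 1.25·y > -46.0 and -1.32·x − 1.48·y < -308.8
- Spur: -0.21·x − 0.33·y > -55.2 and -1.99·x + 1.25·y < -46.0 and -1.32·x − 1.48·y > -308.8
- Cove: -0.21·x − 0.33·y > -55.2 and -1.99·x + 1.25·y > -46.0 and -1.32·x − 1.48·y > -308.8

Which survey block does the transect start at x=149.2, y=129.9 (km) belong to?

-0.21·149.2 − 0.33·129.9 = -74.199, which is < -55.2
-1.99·149.2 + 1.25·129.9 = -134.533, which is < -46.0
-1.32·149.2 − 1.48·129.9 = -389.196, which is < -308.8
This sign pattern matches Draw.

Draw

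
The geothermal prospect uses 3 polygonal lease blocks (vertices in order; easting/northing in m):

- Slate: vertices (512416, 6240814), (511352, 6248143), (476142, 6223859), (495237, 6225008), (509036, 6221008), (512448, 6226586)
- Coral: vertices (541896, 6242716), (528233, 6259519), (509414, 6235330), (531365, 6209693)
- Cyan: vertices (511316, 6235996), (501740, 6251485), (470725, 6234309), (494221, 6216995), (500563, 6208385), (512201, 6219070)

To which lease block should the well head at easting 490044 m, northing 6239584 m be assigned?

Cast a ray rightward from (490044, 6239584). For each polygon, the edges (by vertex number in listed order) whose endpoints lie on opposite sides of northing = 6239584, where each meets that height, and whether that is right or left of the point:
Slate: 2–3 at easting≈498942.1 (right), 6–1 at easting≈512418.8 (right) → 2 crossings.
Coral: 2–3 at easting≈512723.6 (right), 4–1 at easting≈540897.2 (right) → 2 crossings.
Cyan: 1–2 at easting≈509097.7 (right), 2–3 at easting≈480250.2 (left) → 1 crossing.
Only Cyan has an odd count, so the point is inside Cyan.

Cyan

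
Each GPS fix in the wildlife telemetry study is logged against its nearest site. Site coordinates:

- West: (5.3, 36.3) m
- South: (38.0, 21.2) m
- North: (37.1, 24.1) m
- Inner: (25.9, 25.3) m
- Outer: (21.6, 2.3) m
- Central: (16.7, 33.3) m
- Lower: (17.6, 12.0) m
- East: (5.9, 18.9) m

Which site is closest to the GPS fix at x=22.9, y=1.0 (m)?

Squared distances to each site:
West: 1555.850; South: 636.050; North: 735.250; Inner: 599.490; Outer: 3.380; Central: 1081.730; Lower: 149.090; East: 609.410.
Minimum at Outer.

Outer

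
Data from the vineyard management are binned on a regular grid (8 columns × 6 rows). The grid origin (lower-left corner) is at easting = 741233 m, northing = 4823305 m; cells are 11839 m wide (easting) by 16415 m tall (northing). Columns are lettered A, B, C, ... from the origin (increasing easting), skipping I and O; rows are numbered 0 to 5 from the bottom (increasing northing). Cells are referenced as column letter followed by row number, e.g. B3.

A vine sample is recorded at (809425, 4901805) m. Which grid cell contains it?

Column index: ⌊(809425 − 741233) / 11839⌋ = ⌊5.760⌋ = 5 → column F
Row offset from origin: ⌊(4901805 − 4823305) / 16415⌋ = ⌊4.782⌋ = 4 → row 4

F4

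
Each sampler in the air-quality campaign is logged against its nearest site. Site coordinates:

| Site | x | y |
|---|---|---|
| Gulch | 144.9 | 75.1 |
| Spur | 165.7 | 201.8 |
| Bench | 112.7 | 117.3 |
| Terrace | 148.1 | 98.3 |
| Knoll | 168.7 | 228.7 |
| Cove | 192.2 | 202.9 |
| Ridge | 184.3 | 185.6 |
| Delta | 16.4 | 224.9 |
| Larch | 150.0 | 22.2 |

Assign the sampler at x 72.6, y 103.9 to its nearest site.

Squared distances to each site:
Gulch: 6056.730; Spur: 18252.020; Bench: 1787.570; Terrace: 5731.610; Knoll: 24810.250; Cove: 24105.160; Ridge: 19151.780; Delta: 17799.440; Larch: 12665.650.
Minimum at Bench.

Bench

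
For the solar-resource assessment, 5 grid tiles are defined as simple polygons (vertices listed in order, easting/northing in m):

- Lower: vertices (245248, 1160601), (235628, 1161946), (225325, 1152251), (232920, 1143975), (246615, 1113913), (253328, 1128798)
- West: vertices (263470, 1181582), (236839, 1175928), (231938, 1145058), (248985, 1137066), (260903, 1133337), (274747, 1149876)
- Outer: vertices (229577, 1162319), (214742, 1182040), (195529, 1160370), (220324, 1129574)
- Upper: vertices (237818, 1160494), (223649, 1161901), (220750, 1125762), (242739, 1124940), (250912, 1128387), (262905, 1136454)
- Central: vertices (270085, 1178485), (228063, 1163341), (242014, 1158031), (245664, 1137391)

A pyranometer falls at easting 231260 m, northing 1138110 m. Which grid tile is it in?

Cast a ray rightward from (231260, 1138110). For each polygon, the edges (by vertex number in listed order) whose endpoints lie on opposite sides of northing = 1138110, where each meets that height, and whether that is right or left of the point:
Lower: 4–5 at easting≈235591.9 (right), 6–1 at easting≈250962.2 (right) → 2 crossings.
West: 3–4 at easting≈246758.1 (right), 5–6 at easting≈264898.2 (right) → 2 crossings.
Outer: 3–4 at easting≈213451.4 (left), 4–1 at easting≈222736.1 (left) → 0 crossings.
Upper: 2–3 at easting≈221740.5 (left), 6–1 at easting≈261176.9 (right) → 1 crossing.
Central: 3–4 at easting≈245536.9 (right), 4–1 at easting≈246091.3 (right) → 2 crossings.
Only Upper has an odd count, so the point is inside Upper.

Upper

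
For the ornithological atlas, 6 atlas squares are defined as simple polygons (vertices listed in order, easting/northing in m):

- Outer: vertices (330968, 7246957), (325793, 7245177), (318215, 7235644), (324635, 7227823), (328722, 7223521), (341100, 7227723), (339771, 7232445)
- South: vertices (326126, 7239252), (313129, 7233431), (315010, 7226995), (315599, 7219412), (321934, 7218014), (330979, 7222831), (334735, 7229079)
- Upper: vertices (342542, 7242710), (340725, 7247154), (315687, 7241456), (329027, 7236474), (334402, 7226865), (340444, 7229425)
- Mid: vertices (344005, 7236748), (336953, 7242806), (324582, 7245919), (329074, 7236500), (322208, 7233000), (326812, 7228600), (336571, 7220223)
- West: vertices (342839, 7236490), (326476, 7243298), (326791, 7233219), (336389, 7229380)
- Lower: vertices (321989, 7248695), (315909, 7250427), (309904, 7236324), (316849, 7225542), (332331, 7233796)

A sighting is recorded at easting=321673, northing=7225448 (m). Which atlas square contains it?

South

Cast a ray rightward from (321673, 7225448). For each polygon, the edges (by vertex number in listed order) whose endpoints lie on opposite sides of northing = 7225448, where each meets that height, and whether that is right or left of the point:
Outer: 4–5 at easting≈326891.3 (right), 5–6 at easting≈334398.4 (right) → 2 crossings.
South: 3–4 at easting≈315130.2 (left), 6–7 at easting≈332552.2 (right) → 1 crossing.
Upper: no edge straddles that height → 0 crossings.
Mid: 6–7 at easting≈330484.0 (right), 7–1 at easting≈338921.5 (right) → 2 crossings.
West: no edge straddles that height → 0 crossings.
Lower: no edge straddles that height → 0 crossings.
Only South has an odd count, so the point is inside South.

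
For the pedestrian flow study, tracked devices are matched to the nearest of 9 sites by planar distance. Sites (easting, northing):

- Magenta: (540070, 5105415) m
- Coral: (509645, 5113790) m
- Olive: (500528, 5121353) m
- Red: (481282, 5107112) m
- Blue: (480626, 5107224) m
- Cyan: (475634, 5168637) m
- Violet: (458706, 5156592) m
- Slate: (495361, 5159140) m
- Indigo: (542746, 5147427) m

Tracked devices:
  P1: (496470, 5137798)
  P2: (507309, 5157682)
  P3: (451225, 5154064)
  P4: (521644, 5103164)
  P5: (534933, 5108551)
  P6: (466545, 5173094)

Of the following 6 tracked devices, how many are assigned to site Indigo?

0

P1 → Olive
P2 → Slate
P3 → Violet
P4 → Coral
P5 → Magenta
P6 → Cyan
0 of the 6 go to Indigo.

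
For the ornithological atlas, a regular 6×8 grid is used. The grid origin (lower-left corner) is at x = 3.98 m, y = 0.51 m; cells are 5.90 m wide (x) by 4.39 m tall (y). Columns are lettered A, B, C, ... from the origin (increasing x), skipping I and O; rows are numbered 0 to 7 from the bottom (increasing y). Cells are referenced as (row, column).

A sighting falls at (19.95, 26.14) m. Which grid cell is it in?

Column index: ⌊(19.95 − 3.98) / 5.90⌋ = ⌊2.707⌋ = 2 → column C
Row offset from origin: ⌊(26.14 − 0.51) / 4.39⌋ = ⌊5.838⌋ = 5 → row 5

(5, C)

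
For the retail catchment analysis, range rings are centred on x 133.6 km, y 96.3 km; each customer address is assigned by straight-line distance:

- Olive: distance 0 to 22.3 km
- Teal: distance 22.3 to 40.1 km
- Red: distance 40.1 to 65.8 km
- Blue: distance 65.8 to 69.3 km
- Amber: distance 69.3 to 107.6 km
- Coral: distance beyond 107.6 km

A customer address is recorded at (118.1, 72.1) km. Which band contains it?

Distance = √((118.1−133.6)² + (72.1−96.3)²) = √(240.250 + 585.640) = 28.738 km.
22.3 ≤ 28.738 < 40.1 → Teal.

Teal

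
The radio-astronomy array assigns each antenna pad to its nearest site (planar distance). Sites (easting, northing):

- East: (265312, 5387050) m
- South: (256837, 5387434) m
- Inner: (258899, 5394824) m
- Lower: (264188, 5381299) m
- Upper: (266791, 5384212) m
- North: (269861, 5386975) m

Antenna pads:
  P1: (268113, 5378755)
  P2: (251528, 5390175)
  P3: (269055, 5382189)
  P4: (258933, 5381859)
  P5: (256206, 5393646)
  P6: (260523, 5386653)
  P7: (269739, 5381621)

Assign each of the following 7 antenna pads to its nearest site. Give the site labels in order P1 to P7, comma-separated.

Lower, South, Upper, Lower, Inner, South, Upper

P1 → Lower (d²=21877561.00)
P2 → South (d²=35698562.00)
P3 → Upper (d²=9218225.00)
P4 → Lower (d²=27928625.00)
P5 → Inner (d²=8639933.00)
P6 → South (d²=14196557.00)
P7 → Upper (d²=15403985.00)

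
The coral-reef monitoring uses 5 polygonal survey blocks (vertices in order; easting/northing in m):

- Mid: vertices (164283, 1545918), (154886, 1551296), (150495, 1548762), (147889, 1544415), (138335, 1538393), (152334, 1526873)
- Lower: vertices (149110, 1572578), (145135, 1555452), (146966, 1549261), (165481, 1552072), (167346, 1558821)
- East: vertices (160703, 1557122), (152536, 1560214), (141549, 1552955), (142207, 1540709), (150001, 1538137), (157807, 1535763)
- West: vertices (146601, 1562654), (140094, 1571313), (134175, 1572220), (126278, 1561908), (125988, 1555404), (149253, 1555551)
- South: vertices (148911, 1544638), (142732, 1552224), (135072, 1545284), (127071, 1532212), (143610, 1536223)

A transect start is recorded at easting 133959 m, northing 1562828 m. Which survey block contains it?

West

Cast a ray rightward from (133959, 1562828). For each polygon, the edges (by vertex number in listed order) whose endpoints lie on opposite sides of northing = 1562828, where each meets that height, and whether that is right or left of the point:
Mid: no edge straddles that height → 0 crossings.
Lower: 1–2 at easting≈146847.0 (right), 5–1 at easting≈162034.4 (right) → 2 crossings.
East: no edge straddles that height → 0 crossings.
West: 1–2 at easting≈146470.2 (right), 3–4 at easting≈126982.5 (left) → 1 crossing.
South: no edge straddles that height → 0 crossings.
Only West has an odd count, so the point is inside West.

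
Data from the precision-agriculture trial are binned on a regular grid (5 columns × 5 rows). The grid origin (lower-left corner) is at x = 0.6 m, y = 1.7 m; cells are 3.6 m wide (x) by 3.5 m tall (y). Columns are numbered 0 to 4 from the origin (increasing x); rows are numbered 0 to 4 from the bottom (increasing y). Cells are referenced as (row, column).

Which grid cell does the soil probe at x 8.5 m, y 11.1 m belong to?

Column index: ⌊(8.5 − 0.6) / 3.6⌋ = ⌊2.194⌋ = 2
Row offset from origin: ⌊(11.1 − 1.7) / 3.5⌋ = ⌊2.686⌋ = 2 → row 2

(2, 2)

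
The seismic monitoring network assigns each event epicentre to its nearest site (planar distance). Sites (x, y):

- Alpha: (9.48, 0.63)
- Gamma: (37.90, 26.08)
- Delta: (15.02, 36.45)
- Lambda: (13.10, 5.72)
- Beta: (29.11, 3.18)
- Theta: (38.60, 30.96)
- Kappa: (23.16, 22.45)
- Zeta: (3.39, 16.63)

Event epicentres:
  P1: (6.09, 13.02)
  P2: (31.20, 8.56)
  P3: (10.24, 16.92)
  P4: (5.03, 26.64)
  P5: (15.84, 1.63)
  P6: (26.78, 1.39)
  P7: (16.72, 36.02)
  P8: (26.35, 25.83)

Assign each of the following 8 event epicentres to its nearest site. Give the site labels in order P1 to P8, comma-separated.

Zeta, Beta, Zeta, Zeta, Lambda, Beta, Delta, Kappa

P1 → Zeta (d²=20.32)
P2 → Beta (d²=33.31)
P3 → Zeta (d²=47.01)
P4 → Zeta (d²=102.89)
P5 → Lambda (d²=24.24)
P6 → Beta (d²=8.63)
P7 → Delta (d²=3.07)
P8 → Kappa (d²=21.60)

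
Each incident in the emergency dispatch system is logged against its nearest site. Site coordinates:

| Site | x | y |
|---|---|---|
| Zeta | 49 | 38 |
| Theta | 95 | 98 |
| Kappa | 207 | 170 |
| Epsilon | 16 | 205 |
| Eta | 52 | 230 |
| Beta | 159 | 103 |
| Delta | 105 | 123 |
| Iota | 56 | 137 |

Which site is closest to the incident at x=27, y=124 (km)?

Squared distances to each site:
Zeta: 7880.000; Theta: 5300.000; Kappa: 34516.000; Epsilon: 6682.000; Eta: 11861.000; Beta: 17865.000; Delta: 6085.000; Iota: 1010.000.
Minimum at Iota.

Iota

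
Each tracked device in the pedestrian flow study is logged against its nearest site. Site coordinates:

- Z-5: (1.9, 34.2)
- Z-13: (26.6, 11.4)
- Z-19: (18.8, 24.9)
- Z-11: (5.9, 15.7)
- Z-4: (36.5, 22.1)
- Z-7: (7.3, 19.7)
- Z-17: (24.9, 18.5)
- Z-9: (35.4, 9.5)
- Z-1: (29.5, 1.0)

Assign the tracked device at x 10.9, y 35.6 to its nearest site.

Z-5

Squared distances to each site:
Z-5: 82.960; Z-13: 832.130; Z-19: 176.900; Z-11: 421.010; Z-4: 837.610; Z-7: 265.770; Z-17: 488.410; Z-9: 1281.460; Z-1: 1543.120.
Minimum at Z-5.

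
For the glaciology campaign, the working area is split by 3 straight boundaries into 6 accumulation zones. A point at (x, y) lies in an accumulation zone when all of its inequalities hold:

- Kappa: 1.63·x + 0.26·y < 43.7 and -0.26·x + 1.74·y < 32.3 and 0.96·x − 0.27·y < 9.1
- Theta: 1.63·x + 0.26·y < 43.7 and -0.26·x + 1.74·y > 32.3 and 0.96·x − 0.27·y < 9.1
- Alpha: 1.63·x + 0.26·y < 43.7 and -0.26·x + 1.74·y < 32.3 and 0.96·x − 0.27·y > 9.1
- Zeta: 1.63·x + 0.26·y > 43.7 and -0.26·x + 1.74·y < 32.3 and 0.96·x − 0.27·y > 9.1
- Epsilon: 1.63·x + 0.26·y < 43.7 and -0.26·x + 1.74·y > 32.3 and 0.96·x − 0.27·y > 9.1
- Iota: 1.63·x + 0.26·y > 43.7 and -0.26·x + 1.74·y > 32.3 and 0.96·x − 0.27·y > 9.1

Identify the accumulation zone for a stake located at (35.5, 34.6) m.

Iota

1.63·35.5 + 0.26·34.6 = 66.861, which is > 43.7
-0.26·35.5 + 1.74·34.6 = 50.974, which is > 32.3
0.96·35.5 − 0.27·34.6 = 24.738, which is > 9.1
This sign pattern matches Iota.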